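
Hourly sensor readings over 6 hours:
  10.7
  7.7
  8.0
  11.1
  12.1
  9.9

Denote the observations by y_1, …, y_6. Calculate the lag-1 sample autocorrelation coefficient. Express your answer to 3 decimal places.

Mean ȳ = (10.7 + 7.7 + 8.0 + 11.1 + 12.1 + 9.9)/6 = 9.9167
Numerator Σ_{t=1}^{5}(y_t−ȳ)(y_{t+1}−ȳ) = 2.7914
Denominator Σ(y_t−ȳ)² = 15.3683
r_1 = 2.7914 / 15.3683 = 0.182

0.182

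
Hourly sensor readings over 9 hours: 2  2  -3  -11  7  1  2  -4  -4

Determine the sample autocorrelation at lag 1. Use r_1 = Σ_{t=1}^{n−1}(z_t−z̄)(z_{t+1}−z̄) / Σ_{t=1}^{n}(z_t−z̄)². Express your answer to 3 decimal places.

Mean z̄ = (2 + 2 − 3 − 11 + 7 + 1 + 2 − 4 − 4)/9 = -0.8889
Numerator Σ_{t=1}^{8}(z_t−z̄)(z_{t+1}−z̄) = -35.1235
Denominator Σ(z_t−z̄)² = 216.8889
r_1 = -35.1235 / 216.8889 = -0.162

-0.162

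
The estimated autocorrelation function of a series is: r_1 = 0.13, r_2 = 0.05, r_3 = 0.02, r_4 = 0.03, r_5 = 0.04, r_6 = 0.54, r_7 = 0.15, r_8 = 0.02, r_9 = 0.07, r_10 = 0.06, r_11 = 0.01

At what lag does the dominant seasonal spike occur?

The largest autocorrelation is r_6 = 0.54; the remaining lags stay at or below 0.15.
The dominant spike at lag 6 indicates a seasonal period of 6.

6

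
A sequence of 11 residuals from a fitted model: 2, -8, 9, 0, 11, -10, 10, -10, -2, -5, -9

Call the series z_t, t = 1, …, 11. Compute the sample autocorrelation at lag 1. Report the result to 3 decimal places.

Mean z̄ = (2 − 8 + 9 + 0 + 11 − 10 + 10 − 10 − 2 − 5 − 9)/11 = -1.0909
Numerator Σ_{t=1}^{10}(z_t−z̄)(z_{t+1}−z̄) = -329.6446
Denominator Σ(z_t−z̄)² = 666.9091
r_1 = -329.6446 / 666.9091 = -0.494

-0.494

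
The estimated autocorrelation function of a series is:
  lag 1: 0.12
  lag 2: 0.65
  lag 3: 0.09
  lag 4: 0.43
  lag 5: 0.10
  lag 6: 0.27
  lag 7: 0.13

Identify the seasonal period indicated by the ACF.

The largest autocorrelation is r_2 = 0.65, with weaker echoes at lags 4 (0.43) and 6 (0.27); the remaining lags stay at or below 0.13.
The dominant spike at lag 2 indicates a seasonal period of 2.

2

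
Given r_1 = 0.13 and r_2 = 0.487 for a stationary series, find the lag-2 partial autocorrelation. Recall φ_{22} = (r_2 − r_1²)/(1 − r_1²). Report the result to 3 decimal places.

0.478

φ_{22} = (r_2 − r_1²) / (1 − r_1²)
r_1² = (0.13)² = 0.0169
Numerator = 0.487 − 0.0169 = 0.4701; denominator = 1 − 0.0169 = 0.9831
φ_{22} = 0.4701 / 0.9831 = 0.478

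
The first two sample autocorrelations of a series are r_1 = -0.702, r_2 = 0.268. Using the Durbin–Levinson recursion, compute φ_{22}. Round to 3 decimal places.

φ_{22} = (r_2 − r_1²) / (1 − r_1²)
r_1² = (-0.702)² = 0.492804
Numerator = 0.268 − 0.4928 = -0.2248; denominator = 1 − 0.4928 = 0.5072
φ_{22} = -0.2248 / 0.5072 = -0.443

-0.443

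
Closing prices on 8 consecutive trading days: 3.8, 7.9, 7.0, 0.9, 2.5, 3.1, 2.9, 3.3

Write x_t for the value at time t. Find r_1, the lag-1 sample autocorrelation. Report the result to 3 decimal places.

Mean x̄ = (3.8 + 7.9 + 7.0 + 0.9 + 2.5 + 3.1 + 2.9 + 3.3)/8 = 3.9250
Deviations from mean: -0.1250, 3.9750, 3.0750, -3.0250, -1.4250, -0.8250, -1.0250, -0.6250
Σ(x_t−x̄)(x_{t+1}−x̄) = (-0.4969) + (12.2231) + (-9.3019) + (4.3106) + (1.1756) + (0.8456) + (0.6406) = 9.3969
Denominator Σ(x_t−x̄)² = 38.5750
r_1 = 9.3969 / 38.5750 = 0.244

0.244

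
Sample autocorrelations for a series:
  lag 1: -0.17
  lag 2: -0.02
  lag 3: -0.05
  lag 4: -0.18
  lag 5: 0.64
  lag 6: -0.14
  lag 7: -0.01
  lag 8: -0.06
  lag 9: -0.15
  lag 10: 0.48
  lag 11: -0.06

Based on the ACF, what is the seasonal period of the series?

The largest autocorrelation is r_5 = 0.64, with a weaker echo at lag 10 (0.48); the remaining lags stay at or below -0.01.
The dominant spike at lag 5 indicates a seasonal period of 5.

5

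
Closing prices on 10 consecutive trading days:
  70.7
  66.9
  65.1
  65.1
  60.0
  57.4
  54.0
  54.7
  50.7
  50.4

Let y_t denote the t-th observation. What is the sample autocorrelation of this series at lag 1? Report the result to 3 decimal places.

Mean ȳ = (70.7 + 66.9 + 65.1 + 65.1 + 60.0 + 57.4 + 54.0 + 54.7 + 50.7 + 50.4)/10 = 59.5000
Numerator Σ_{t=1}^{9}(y_t−ȳ)(y_{t+1}−ȳ) = 317.7000
Denominator Σ(y_t−ȳ)² = 461.1200
r_1 = 317.7000 / 461.1200 = 0.689

0.689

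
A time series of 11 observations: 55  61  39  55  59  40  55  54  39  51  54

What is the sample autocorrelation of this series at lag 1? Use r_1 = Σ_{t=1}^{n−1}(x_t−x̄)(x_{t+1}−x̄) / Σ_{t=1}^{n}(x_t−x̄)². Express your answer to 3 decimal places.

Mean x̄ = (55 + 61 + 39 + 55 + 59 + 40 + 55 + 54 + 39 + 51 + 54)/11 = 51.0909
Numerator Σ_{t=1}^{10}(x_t−x̄)(x_{t+1}−x̄) = -251.4628
Denominator Σ(x_t−x̄)² = 638.9091
r_1 = -251.4628 / 638.9091 = -0.394

-0.394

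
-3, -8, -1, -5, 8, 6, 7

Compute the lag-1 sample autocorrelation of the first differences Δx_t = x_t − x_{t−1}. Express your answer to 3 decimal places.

-0.684

First differences Δx: -5, 7, -4, 13, -2, 1
Mean of differences = 1.6667
Numerator Σ(Δx_t−Δx̄)(Δx_{t+1}−Δx̄) = -169.1111
Denominator Σ(Δx_t−Δx̄)² = 247.3333
r_1(Δx) = -169.1111 / 247.3333 = -0.684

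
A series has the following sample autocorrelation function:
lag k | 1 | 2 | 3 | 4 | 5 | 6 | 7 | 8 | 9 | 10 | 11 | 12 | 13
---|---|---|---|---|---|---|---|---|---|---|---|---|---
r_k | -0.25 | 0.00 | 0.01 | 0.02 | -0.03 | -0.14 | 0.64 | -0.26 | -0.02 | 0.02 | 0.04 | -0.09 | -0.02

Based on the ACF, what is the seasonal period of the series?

The largest autocorrelation is r_7 = 0.64; the remaining lags stay at or below 0.04.
The dominant spike at lag 7 indicates a seasonal period of 7.

7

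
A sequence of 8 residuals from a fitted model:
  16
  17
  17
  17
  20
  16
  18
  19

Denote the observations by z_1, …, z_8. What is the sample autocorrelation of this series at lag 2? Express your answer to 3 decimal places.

Mean z̄ = (16 + 17 + 17 + 17 + 20 + 16 + 18 + 19)/8 = 17.5000
Deviations from mean: -1.5000, -0.5000, -0.5000, -0.5000, 2.5000, -1.5000, 0.5000, 1.5000
Σ(z_t−z̄)(z_{t+2}−z̄) = (0.7500) + (0.2500) + (-1.2500) + (0.7500) + (1.2500) + (-2.2500) = -0.5000
Denominator Σ(z_t−z̄)² = 14.0000
r_2 = -0.5000 / 14.0000 = -0.036

-0.036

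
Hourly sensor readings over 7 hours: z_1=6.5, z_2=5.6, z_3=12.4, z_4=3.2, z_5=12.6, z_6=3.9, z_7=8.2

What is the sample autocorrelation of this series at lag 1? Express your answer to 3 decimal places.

Mean z̄ = (6.5 + 5.6 + 12.4 + 3.2 + 12.6 + 3.9 + 8.2)/7 = 7.4857
Σ(z_t−z̄)(z_{t+1}−z̄) = (1.8588) + (-9.2669) + (-21.0612) + (-21.9184) + (-18.3384) + (-2.5612) = -71.2873
Denominator Σ(z_t−z̄)² = 86.5686
r_1 = -71.2873 / 86.5686 = -0.823

-0.823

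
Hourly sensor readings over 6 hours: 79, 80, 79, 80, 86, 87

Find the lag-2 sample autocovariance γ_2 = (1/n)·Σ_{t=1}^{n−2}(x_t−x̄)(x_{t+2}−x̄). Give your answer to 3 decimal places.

-1.648

Mean x̄ = (79 + 80 + 79 + 80 + 86 + 87)/6 = 81.8333
Σ_{t=1}^{4}(x_t−x̄)(x_{t+2}−x̄) = -9.8889
γ_2 = -9.8889 / 6 = -1.648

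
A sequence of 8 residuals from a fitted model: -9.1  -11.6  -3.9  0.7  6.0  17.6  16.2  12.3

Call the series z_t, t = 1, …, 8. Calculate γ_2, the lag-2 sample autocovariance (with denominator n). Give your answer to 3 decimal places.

Mean z̄ = (-9.1 − 11.6 − 3.9 + 0.7 + 6.0 + 17.6 + 16.2 + 12.3)/8 = 3.5250
Deviations: -12.6250, -15.1250, -7.4250, -2.8250, 2.4750, 14.0750, 12.6750, 8.7750
Σ_{t=1}^{6}(z_t−z̄)(z_{t+2}−z̄) = 233.2088
γ_2 = 233.2088 / 8 = 29.151

29.151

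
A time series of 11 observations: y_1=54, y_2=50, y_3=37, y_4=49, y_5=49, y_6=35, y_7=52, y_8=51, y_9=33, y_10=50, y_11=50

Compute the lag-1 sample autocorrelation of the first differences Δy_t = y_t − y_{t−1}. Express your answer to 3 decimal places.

First differences Δy: -4, -13, 12, 0, -14, 17, -1, -18, 17, 0
Mean of differences = -0.4000
Numerator Σ(Δy_t−Δȳ)(Δy_{t+1}−Δȳ) = -647.1600
Denominator Σ(Δy_t−Δȳ)² = 1426.4000
r_1(Δy) = -647.1600 / 1426.4000 = -0.454

-0.454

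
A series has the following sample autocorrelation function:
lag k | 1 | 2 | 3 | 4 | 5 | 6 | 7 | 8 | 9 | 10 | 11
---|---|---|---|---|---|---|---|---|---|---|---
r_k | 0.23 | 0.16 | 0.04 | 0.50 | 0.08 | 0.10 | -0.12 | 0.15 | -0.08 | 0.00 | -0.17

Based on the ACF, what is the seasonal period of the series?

4

The largest autocorrelation is r_4 = 0.50; the remaining lags stay at or below 0.23. The elevated value at lag 1 (0.23), dropping to 0.16 at lag 2, reflects decaying short-term dependence rather than seasonality.
The dominant spike at lag 4 indicates a seasonal period of 4.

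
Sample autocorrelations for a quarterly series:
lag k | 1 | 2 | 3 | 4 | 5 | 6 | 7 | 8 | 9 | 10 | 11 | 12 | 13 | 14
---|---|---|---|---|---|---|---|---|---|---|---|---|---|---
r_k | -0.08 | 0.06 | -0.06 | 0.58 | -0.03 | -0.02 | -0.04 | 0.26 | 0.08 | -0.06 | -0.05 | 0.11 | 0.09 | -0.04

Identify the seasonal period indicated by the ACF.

The largest autocorrelation is r_4 = 0.58, with a weaker echo at lag 8 (0.26); the remaining lags stay at or below 0.11.
The dominant spike at lag 4 indicates a seasonal period of 4.

4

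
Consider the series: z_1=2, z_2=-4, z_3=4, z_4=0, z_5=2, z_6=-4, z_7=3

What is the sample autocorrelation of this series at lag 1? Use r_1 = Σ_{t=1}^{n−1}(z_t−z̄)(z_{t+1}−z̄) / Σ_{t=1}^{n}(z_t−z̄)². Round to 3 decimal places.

Mean z̄ = (2 − 4 + 4 + 0 + 2 − 4 + 3)/7 = 0.4286
Deviations from mean: 1.5714, -4.4286, 3.5714, -0.4286, 1.5714, -4.4286, 2.5714
Σ(z_t−z̄)(z_{t+1}−z̄) = (-6.9592) + (-15.8163) + (-1.5306) + (-0.6735) + (-6.9592) + (-11.3878) = -43.3265
Denominator Σ(z_t−z̄)² = 63.7143
r_1 = -43.3265 / 63.7143 = -0.680

-0.680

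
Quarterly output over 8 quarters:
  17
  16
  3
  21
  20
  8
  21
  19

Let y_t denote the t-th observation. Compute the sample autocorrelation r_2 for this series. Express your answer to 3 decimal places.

-0.370

Mean ȳ = (17 + 16 + 3 + 21 + 20 + 8 + 21 + 19)/8 = 15.6250
Deviations from mean: 1.3750, 0.3750, -12.6250, 5.3750, 4.3750, -7.6250, 5.3750, 3.3750
Σ(y_t−ȳ)(y_{t+2}−ȳ) = (-17.3594) + (2.0156) + (-55.2344) + (-40.9844) + (23.5156) + (-25.7344) = -113.7813
Denominator Σ(y_t−ȳ)² = 307.8750
r_2 = -113.7813 / 307.8750 = -0.370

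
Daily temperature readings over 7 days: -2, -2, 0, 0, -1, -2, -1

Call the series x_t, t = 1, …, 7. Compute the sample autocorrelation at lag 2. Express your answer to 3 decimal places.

-0.567

Mean x̄ = (-2 − 2 + 0 + 0 − 1 − 2 − 1)/7 = -1.1429
Σ(x_t−x̄)(x_{t+2}−x̄) = (-0.9796) + (-0.9796) + (0.1633) + (-0.9796) + (0.0204) = -2.7551
Denominator Σ(x_t−x̄)² = 4.8571
r_2 = -2.7551 / 4.8571 = -0.567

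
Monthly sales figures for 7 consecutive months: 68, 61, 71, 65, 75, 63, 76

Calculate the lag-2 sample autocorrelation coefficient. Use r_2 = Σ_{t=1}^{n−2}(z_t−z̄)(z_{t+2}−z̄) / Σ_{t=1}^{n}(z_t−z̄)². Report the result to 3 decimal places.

0.538

Mean z̄ = (68 + 61 + 71 + 65 + 75 + 63 + 76)/7 = 68.4286
Deviations from mean: -0.4286, -7.4286, 2.5714, -3.4286, 6.5714, -5.4286, 7.5714
Σ(z_t−z̄)(z_{t+2}−z̄) = (-1.1020) + (25.4694) + (16.8980) + (18.6122) + (49.7551) = 109.6327
Denominator Σ(z_t−z̄)² = 203.7143
r_2 = 109.6327 / 203.7143 = 0.538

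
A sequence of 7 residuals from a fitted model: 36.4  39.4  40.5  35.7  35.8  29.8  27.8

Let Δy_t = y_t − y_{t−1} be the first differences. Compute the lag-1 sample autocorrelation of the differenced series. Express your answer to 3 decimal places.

-0.113

First differences Δy: 3.0, 1.1, -4.8, 0.1, -6.0, -2.0
Mean of differences = -1.4333
Numerator Σ(Δy_t−Δȳ)(Δy_{t+1}−Δȳ) = -6.8744
Denominator Σ(Δy_t−Δȳ)² = 60.9333
r_1(Δy) = -6.8744 / 60.9333 = -0.113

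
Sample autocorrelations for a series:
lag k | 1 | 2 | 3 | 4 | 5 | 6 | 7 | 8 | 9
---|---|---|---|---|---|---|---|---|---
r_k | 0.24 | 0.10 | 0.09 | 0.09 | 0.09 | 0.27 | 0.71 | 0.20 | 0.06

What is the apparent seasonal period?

The largest autocorrelation is r_7 = 0.71; the remaining lags stay at or below 0.27.
The dominant spike at lag 7 indicates a seasonal period of 7.

7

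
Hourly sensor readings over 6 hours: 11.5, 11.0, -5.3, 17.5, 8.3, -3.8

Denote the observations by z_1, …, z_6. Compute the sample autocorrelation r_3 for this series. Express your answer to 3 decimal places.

0.445

Mean z̄ = (11.5 + 11.0 − 5.3 + 17.5 + 8.3 − 3.8)/6 = 6.5333
Σ(z_t−z̄)(z_{t+3}−z̄) = (54.4678) + (7.8911) + (122.2778) = 184.6367
Denominator Σ(z_t−z̄)² = 414.8133
r_3 = 184.6367 / 414.8133 = 0.445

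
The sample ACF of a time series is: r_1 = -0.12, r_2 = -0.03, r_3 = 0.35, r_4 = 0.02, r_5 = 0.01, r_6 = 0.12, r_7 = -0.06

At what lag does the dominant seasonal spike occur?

The largest autocorrelation is r_3 = 0.35; the remaining lags stay at or below 0.12.
The dominant spike at lag 3 indicates a seasonal period of 3.

3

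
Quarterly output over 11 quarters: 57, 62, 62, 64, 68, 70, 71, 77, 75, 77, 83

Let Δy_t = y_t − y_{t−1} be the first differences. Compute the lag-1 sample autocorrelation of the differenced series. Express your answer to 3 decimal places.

-0.413

First differences Δy: 5, 0, 2, 4, 2, 1, 6, -2, 2, 6
Mean of differences = 2.6000
Numerator Σ(Δy_t−Δȳ)(Δy_{t+1}−Δȳ) = -25.7600
Denominator Σ(Δy_t−Δȳ)² = 62.4000
r_1(Δy) = -25.7600 / 62.4000 = -0.413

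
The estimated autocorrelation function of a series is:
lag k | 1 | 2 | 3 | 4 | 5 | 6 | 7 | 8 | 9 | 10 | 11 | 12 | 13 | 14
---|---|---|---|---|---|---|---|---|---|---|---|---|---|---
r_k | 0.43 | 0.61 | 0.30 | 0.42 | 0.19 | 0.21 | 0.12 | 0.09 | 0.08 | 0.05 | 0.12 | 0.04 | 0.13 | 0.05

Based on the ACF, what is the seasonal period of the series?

2

The largest autocorrelation is r_2 = 0.61; the remaining lags stay at or below 0.43.
The dominant spike at lag 2 indicates a seasonal period of 2.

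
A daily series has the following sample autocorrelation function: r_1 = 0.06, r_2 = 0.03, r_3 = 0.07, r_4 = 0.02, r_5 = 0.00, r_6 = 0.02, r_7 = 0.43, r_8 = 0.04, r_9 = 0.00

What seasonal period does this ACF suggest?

The largest autocorrelation is r_7 = 0.43; the remaining lags stay at or below 0.07.
The dominant spike at lag 7 indicates a seasonal period of 7.

7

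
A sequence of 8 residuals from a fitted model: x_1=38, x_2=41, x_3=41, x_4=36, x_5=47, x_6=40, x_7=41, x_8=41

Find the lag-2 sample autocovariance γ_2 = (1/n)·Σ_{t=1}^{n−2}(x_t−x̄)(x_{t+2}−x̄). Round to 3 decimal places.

Mean x̄ = (38 + 41 + 41 + 36 + 47 + 40 + 41 + 41)/8 = 40.6250
Σ_{t=1}^{6}(x_t−x̄)(x_{t+2}−x̄) = 4.7188
γ_2 = 4.7188 / 8 = 0.590

0.590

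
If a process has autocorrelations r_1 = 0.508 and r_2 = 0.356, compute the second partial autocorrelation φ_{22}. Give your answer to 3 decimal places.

0.132

φ_{22} = (r_2 − r_1²) / (1 − r_1²)
r_1² = (0.508)² = 0.258064
Numerator = 0.356 − 0.2581 = 0.0979; denominator = 1 − 0.2581 = 0.7419
φ_{22} = 0.0979 / 0.7419 = 0.132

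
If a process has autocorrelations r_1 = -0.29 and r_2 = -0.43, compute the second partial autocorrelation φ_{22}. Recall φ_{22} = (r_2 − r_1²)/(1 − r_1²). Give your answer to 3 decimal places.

φ_{22} = (r_2 − r_1²) / (1 − r_1²)
r_1² = (-0.29)² = 0.0841
Numerator = -0.43 − 0.0841 = -0.5141; denominator = 1 − 0.0841 = 0.9159
φ_{22} = -0.5141 / 0.9159 = -0.561

-0.561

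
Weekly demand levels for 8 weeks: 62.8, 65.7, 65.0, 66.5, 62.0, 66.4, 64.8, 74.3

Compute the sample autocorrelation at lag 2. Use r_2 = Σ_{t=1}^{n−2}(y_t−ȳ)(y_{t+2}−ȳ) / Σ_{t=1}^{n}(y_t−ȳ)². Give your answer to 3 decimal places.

0.154

Mean ȳ = (62.8 + 65.7 + 65.0 + 66.5 + 62.0 + 66.4 + 64.8 + 74.3)/8 = 65.9375
Deviations from mean: -3.1375, -0.2375, -0.9375, 0.5625, -3.9375, 0.4625, -1.1375, 8.3625
Σ(y_t−ȳ)(y_{t+2}−ȳ) = (2.9414) + (-0.1336) + (3.6914) + (0.2602) + (4.4789) + (3.8677) = 15.1059
Denominator Σ(y_t−ȳ)² = 98.0388
r_2 = 15.1059 / 98.0388 = 0.154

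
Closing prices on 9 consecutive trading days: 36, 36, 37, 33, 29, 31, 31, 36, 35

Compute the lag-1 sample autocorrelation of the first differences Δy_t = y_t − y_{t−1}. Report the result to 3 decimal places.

-0.016

First differences Δy: 0, 1, -4, -4, 2, 0, 5, -1
Mean of differences = -0.1250
Numerator Σ(Δy_t−Δȳ)(Δy_{t+1}−Δȳ) = -1.0156
Denominator Σ(Δy_t−Δȳ)² = 62.8750
r_1(Δy) = -1.0156 / 62.8750 = -0.016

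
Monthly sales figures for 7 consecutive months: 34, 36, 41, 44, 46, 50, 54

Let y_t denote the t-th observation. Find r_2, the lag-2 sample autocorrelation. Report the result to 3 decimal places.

Mean ȳ = (34 + 36 + 41 + 44 + 46 + 50 + 54)/7 = 43.5714
Deviations from mean: -9.5714, -7.5714, -2.5714, 0.4286, 2.4286, 6.4286, 10.4286
Numerator Σ_{t=1}^{5}(y_t−ȳ)(y_{t+2}−ȳ) = 43.2041
Denominator Σ(y_t−ȳ)² = 311.7143
r_2 = 43.2041 / 311.7143 = 0.139

0.139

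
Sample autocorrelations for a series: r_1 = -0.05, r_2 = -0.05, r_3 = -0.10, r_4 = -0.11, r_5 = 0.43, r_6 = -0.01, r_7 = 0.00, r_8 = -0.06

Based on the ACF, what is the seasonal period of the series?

The largest autocorrelation is r_5 = 0.43; the remaining lags stay at or below 0.00.
The dominant spike at lag 5 indicates a seasonal period of 5.

5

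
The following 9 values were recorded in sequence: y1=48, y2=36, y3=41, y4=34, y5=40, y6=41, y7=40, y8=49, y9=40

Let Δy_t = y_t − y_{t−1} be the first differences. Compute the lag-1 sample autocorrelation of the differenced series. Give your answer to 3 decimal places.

-0.512

First differences Δy: -12, 5, -7, 6, 1, -1, 9, -9
Mean of differences = -1.0000
Numerator Σ(Δy_t−Δȳ)(Δy_{t+1}−Δȳ) = -210.0000
Denominator Σ(Δy_t−Δȳ)² = 410.0000
r_1(Δy) = -210.0000 / 410.0000 = -0.512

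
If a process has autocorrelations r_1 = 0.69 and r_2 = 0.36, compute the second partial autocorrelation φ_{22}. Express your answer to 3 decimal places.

φ_{22} = (r_2 − r_1²) / (1 − r_1²)
r_1² = (0.69)² = 0.4761
Numerator = 0.36 − 0.4761 = -0.1161; denominator = 1 − 0.4761 = 0.5239
φ_{22} = -0.1161 / 0.5239 = -0.222

-0.222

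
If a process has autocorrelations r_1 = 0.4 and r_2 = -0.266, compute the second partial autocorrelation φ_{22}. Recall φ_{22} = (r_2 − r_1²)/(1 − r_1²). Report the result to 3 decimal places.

-0.507

φ_{22} = (r_2 − r_1²) / (1 − r_1²)
r_1² = (0.4)² = 0.16
Numerator = -0.266 − 0.1600 = -0.4260; denominator = 1 − 0.1600 = 0.8400
φ_{22} = -0.4260 / 0.8400 = -0.507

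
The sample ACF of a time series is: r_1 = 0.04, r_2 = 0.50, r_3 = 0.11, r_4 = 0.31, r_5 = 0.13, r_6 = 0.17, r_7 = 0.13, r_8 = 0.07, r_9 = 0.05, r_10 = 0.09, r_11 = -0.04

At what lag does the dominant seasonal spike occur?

2

The largest autocorrelation is r_2 = 0.50, with weaker echoes at lags 4 (0.31) and 6 (0.17); the remaining lags stay at or below 0.13.
The dominant spike at lag 2 indicates a seasonal period of 2.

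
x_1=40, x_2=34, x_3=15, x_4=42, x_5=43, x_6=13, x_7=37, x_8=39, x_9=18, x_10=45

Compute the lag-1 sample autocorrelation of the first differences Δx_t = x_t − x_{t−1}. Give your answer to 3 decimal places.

-0.444

First differences Δx: -6, -19, 27, 1, -30, 24, 2, -21, 27
Mean of differences = 0.5556
Numerator Σ(Δx_t−Δx̄)(Δx_{t+1}−Δx̄) = -1674.4198
Denominator Σ(Δx_t−Δx̄)² = 3774.2222
r_1(Δx) = -1674.4198 / 3774.2222 = -0.444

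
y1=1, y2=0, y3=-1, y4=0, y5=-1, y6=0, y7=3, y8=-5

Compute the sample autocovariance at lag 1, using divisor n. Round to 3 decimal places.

-1.846

Mean ȳ = (1 + 0 − 1 + 0 − 1 + 0 + 3 − 5)/8 = -0.3750
Σ_{t=1}^{7}(y_t−ȳ)(y_{t+1}−ȳ) = -14.7656
γ_1 = -14.7656 / 8 = -1.846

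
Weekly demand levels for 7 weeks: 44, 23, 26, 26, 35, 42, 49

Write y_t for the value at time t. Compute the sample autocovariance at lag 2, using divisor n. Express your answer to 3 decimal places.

-5.143

Mean ȳ = (44 + 23 + 26 + 26 + 35 + 42 + 49)/7 = 35.0000
Deviations: 9.0000, -12.0000, -9.0000, -9.0000, 0.0000, 7.0000, 14.0000
Σ_{t=1}^{5}(y_t−ȳ)(y_{t+2}−ȳ) = -36.0000
γ_2 = -36.0000 / 7 = -5.143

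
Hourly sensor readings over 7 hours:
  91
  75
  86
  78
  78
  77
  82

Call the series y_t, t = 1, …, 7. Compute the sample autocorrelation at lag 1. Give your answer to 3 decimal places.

Mean ȳ = (91 + 75 + 86 + 78 + 78 + 77 + 82)/7 = 81.0000
Deviations from mean: 10.0000, -6.0000, 5.0000, -3.0000, -3.0000, -4.0000, 1.0000
Σ(y_t−ȳ)(y_{t+1}−ȳ) = (-60.0000) + (-30.0000) + (-15.0000) + (9.0000) + (12.0000) + (-4.0000) = -88.0000
Denominator Σ(y_t−ȳ)² = 196.0000
r_1 = -88.0000 / 196.0000 = -0.449

-0.449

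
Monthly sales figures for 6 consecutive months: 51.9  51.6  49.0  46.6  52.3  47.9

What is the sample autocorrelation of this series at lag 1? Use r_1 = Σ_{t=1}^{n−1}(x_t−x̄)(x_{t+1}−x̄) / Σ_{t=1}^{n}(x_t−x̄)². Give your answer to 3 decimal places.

-0.278

Mean x̄ = (51.9 + 51.6 + 49.0 + 46.6 + 52.3 + 47.9)/6 = 49.8833
Deviations from mean: 2.0167, 1.7167, -0.8833, -3.2833, 2.4167, -1.9833
Numerator Σ_{t=1}^{5}(x_t−x̄)(x_{t+1}−x̄) = -7.8819
Denominator Σ(x_t−x̄)² = 28.3483
r_1 = -7.8819 / 28.3483 = -0.278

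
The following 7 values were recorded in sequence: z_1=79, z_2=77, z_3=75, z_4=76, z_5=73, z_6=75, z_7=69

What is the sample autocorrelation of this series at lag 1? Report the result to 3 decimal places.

0.101

Mean z̄ = (79 + 77 + 75 + 76 + 73 + 75 + 69)/7 = 74.8571
Numerator Σ_{t=1}^{6}(z_t−z̄)(z_{t+1}−z̄) = 6.1224
Denominator Σ(z_t−z̄)² = 60.8571
r_1 = 6.1224 / 60.8571 = 0.101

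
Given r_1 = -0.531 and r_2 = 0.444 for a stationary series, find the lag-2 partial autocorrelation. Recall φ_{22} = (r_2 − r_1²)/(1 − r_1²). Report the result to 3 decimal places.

0.226

φ_{22} = (r_2 − r_1²) / (1 − r_1²)
r_1² = (-0.531)² = 0.281961
Numerator = 0.444 − 0.2820 = 0.1620; denominator = 1 − 0.2820 = 0.7180
φ_{22} = 0.1620 / 0.7180 = 0.226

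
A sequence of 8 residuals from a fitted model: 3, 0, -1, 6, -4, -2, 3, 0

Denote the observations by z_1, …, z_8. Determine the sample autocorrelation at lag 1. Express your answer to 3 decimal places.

-0.412

Mean z̄ = (3 + 0 − 1 + 6 − 4 − 2 + 3 + 0)/8 = 0.6250
Deviations from mean: 2.3750, -0.6250, -1.6250, 5.3750, -4.6250, -2.6250, 2.3750, -0.6250
Σ(z_t−z̄)(z_{t+1}−z̄) = (-1.4844) + (1.0156) + (-8.7344) + (-24.8594) + (12.1406) + (-6.2344) + (-1.4844) = -29.6406
Denominator Σ(z_t−z̄)² = 71.8750
r_1 = -29.6406 / 71.8750 = -0.412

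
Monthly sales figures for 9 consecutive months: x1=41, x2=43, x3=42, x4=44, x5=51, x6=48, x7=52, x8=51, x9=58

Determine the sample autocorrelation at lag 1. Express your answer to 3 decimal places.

0.454

Mean x̄ = (41 + 43 + 42 + 44 + 51 + 48 + 52 + 51 + 58)/9 = 47.7778
Numerator Σ_{t=1}^{8}(x_t−x̄)(x_{t+1}−x̄) = 117.8395
Denominator Σ(x_t−x̄)² = 259.5556
r_1 = 117.8395 / 259.5556 = 0.454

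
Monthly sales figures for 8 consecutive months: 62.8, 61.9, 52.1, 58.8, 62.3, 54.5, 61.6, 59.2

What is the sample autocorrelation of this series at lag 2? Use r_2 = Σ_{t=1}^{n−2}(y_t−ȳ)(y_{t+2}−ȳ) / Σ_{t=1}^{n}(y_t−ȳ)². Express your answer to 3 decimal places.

Mean ȳ = (62.8 + 61.9 + 52.1 + 58.8 + 62.3 + 54.5 + 61.6 + 59.2)/8 = 59.1500
Deviations from mean: 3.6500, 2.7500, -7.0500, -0.3500, 3.1500, -4.6500, 2.4500, 0.0500
Numerator Σ_{t=1}^{6}(y_t−ȳ)(y_{t+2}−ȳ) = -39.7900
Denominator Σ(y_t−ȳ)² = 108.2600
r_2 = -39.7900 / 108.2600 = -0.368

-0.368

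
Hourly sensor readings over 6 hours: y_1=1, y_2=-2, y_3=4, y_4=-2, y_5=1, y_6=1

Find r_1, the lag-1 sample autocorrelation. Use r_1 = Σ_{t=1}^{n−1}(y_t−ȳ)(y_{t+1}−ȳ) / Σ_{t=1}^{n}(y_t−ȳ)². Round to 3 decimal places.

Mean ȳ = (1 − 2 + 4 − 2 + 1 + 1)/6 = 0.5000
Deviations from mean: 0.5000, -2.5000, 3.5000, -2.5000, 0.5000, 0.5000
Σ(y_t−ȳ)(y_{t+1}−ȳ) = (-1.2500) + (-8.7500) + (-8.7500) + (-1.2500) + (0.2500) = -19.7500
Denominator Σ(y_t−ȳ)² = 25.5000
r_1 = -19.7500 / 25.5000 = -0.775

-0.775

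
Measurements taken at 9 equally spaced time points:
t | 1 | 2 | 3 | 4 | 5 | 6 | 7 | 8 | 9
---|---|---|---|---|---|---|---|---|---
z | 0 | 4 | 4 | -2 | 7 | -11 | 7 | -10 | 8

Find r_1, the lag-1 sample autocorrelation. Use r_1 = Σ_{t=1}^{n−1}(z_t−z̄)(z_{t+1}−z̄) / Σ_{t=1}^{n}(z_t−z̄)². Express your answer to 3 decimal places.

Mean z̄ = (0 + 4 + 4 − 2 + 7 − 11 + 7 − 10 + 8)/9 = 0.7778
Numerator Σ_{t=1}^{8}(z_t−z̄)(z_{t+1}−z̄) = -309.8272
Denominator Σ(z_t−z̄)² = 413.5556
r_1 = -309.8272 / 413.5556 = -0.749

-0.749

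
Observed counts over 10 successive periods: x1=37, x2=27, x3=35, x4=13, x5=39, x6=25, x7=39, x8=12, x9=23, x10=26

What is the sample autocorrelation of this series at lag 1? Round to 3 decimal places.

-0.497

Mean x̄ = (37 + 27 + 35 + 13 + 39 + 25 + 39 + 12 + 23 + 26)/10 = 27.6000
Numerator Σ_{t=1}^{9}(x_t−x̄)(x_{t+1}−x̄) = -442.5600
Denominator Σ(x_t−x̄)² = 890.4000
r_1 = -442.5600 / 890.4000 = -0.497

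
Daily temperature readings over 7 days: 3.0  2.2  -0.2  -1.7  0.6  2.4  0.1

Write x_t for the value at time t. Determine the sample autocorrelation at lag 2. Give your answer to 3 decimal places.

Mean x̄ = (3.0 + 2.2 − 0.2 − 1.7 + 0.6 + 2.4 + 0.1)/7 = 0.9143
Deviations from mean: 2.0857, 1.2857, -1.1143, -2.6143, -0.3143, 1.4857, -0.8143
Σ(x_t−x̄)(x_{t+2}−x̄) = (-2.3241) + (-3.3612) + (0.3502) + (-3.8841) + (0.2559) = -8.9633
Denominator Σ(x_t−x̄)² = 17.0486
r_2 = -8.9633 / 17.0486 = -0.526

-0.526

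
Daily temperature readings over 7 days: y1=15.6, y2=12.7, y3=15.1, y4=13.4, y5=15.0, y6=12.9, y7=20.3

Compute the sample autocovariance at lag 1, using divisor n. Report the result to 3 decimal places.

-1.843

Mean ȳ = (15.6 + 12.7 + 15.1 + 13.4 + 15.0 + 12.9 + 20.3)/7 = 15.0000
Σ_{t=1}^{6}(y_t−ȳ)(y_{t+1}−ȳ) = -12.9000
γ_1 = -12.9000 / 7 = -1.843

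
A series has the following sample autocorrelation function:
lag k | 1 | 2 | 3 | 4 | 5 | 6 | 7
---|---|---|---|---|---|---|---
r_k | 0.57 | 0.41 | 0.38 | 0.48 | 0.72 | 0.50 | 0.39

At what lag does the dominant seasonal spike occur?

5

The largest autocorrelation is r_5 = 0.72; the remaining lags stay at or below 0.57. The elevated value at lag 1 (0.57), dropping to 0.41 at lag 2, reflects decaying short-term dependence rather than seasonality.
The dominant spike at lag 5 indicates a seasonal period of 5.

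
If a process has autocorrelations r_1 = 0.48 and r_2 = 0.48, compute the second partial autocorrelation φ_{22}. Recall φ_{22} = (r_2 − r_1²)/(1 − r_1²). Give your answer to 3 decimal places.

0.324

φ_{22} = (r_2 − r_1²) / (1 − r_1²)
r_1² = (0.48)² = 0.2304
Numerator = 0.48 − 0.2304 = 0.2496; denominator = 1 − 0.2304 = 0.7696
φ_{22} = 0.2496 / 0.7696 = 0.324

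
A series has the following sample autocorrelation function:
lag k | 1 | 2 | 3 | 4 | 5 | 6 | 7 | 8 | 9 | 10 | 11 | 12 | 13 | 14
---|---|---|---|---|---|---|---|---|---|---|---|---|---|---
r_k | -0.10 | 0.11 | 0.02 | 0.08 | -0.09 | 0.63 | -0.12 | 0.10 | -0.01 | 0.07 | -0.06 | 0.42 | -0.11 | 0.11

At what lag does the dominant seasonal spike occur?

6

The largest autocorrelation is r_6 = 0.63, with a weaker echo at lag 12 (0.42); the remaining lags stay at or below 0.11.
The dominant spike at lag 6 indicates a seasonal period of 6.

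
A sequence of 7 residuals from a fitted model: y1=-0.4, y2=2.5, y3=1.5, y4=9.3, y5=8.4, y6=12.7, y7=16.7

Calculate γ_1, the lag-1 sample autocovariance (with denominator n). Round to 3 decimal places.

15.997

Mean ȳ = (-0.4 + 2.5 + 1.5 + 9.3 + 8.4 + 12.7 + 16.7)/7 = 7.2429
Σ_{t=1}^{6}(y_t−ȳ)(y_{t+1}−ȳ) = 111.9767
γ_1 = 111.9767 / 7 = 15.997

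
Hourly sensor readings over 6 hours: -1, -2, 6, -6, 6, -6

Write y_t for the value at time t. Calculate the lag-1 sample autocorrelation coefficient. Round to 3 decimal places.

Mean ȳ = (-1 − 2 + 6 − 6 + 6 − 6)/6 = -0.5000
Deviations from mean: -0.5000, -1.5000, 6.5000, -5.5000, 6.5000, -5.5000
Numerator Σ_{t=1}^{5}(y_t−ȳ)(y_{t+1}−ȳ) = -116.2500
Denominator Σ(y_t−ȳ)² = 147.5000
r_1 = -116.2500 / 147.5000 = -0.788

-0.788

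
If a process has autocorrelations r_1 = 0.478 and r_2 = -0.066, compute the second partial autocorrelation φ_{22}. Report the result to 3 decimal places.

-0.382

φ_{22} = (r_2 − r_1²) / (1 − r_1²)
r_1² = (0.478)² = 0.228484
Numerator = -0.066 − 0.2285 = -0.2945; denominator = 1 − 0.2285 = 0.7715
φ_{22} = -0.2945 / 0.7715 = -0.382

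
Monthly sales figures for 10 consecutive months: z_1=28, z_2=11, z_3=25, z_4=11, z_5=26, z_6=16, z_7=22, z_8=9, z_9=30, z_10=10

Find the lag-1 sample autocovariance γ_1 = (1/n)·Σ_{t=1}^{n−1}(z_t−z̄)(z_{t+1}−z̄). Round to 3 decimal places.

-49.344

Mean z̄ = (28 + 11 + 25 + 11 + 26 + 16 + 22 + 9 + 30 + 10)/10 = 18.8000
Σ_{t=1}^{9}(z_t−z̄)(z_{t+1}−z̄) = -493.4400
γ_1 = -493.4400 / 10 = -49.344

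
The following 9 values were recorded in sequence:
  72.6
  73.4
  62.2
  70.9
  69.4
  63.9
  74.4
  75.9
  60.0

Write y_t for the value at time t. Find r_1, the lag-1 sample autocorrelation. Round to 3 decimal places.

Mean ȳ = (72.6 + 73.4 + 62.2 + 70.9 + 69.4 + 63.9 + 74.4 + 75.9 + 60.0)/9 = 69.1889
Numerator Σ_{t=1}^{8}(y_t−ȳ)(y_{t+1}−ȳ) = -82.0368
Denominator Σ(y_t−ȳ)² = 265.7889
r_1 = -82.0368 / 265.7889 = -0.309

-0.309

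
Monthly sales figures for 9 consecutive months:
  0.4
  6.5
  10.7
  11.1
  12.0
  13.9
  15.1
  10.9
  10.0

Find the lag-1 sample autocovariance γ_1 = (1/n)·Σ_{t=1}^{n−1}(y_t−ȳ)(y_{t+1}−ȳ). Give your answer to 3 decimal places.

Mean ȳ = (0.4 + 6.5 + 10.7 + 11.1 + 12.0 + 13.9 + 15.1 + 10.9 + 10.0)/9 = 10.0667
Σ_{t=1}^{8}(y_t−ȳ)(y_{t+1}−ȳ) = 65.7156
γ_1 = 65.7156 / 9 = 7.302

7.302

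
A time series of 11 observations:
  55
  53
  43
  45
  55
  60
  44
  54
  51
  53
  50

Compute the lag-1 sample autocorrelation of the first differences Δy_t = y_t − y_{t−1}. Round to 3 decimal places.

First differences Δy: -2, -10, 2, 10, 5, -16, 10, -3, 2, -3
Mean of differences = -0.5000
Numerator Σ(Δy_t−Δȳ)(Δy_{t+1}−Δȳ) = -212.2500
Denominator Σ(Δy_t−Δȳ)² = 608.5000
r_1(Δy) = -212.2500 / 608.5000 = -0.349

-0.349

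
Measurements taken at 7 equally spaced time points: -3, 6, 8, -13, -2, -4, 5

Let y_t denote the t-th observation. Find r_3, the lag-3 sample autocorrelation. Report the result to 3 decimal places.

-0.237

Mean ȳ = (-3 + 6 + 8 − 13 − 2 − 4 + 5)/7 = -0.4286
Deviations from mean: -2.5714, 6.4286, 8.4286, -12.5714, -1.5714, -3.5714, 5.4286
Σ(y_t−ȳ)(y_{t+3}−ȳ) = (32.3265) + (-10.1020) + (-30.1020) + (-68.2449) = -76.1224
Denominator Σ(y_t−ȳ)² = 321.7143
r_3 = -76.1224 / 321.7143 = -0.237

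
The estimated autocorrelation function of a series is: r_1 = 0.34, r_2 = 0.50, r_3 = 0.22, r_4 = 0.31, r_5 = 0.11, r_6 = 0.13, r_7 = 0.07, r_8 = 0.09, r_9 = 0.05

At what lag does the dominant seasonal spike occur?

The largest autocorrelation is r_2 = 0.50; the remaining lags stay at or below 0.34.
The dominant spike at lag 2 indicates a seasonal period of 2.

2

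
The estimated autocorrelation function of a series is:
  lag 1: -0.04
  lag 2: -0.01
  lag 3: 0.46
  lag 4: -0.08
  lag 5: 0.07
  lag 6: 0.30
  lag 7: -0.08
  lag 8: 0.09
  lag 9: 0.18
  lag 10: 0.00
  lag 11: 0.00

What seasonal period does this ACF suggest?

3

The largest autocorrelation is r_3 = 0.46, with weaker echoes at lags 6 (0.30) and 9 (0.18); the remaining lags stay at or below 0.09.
The dominant spike at lag 3 indicates a seasonal period of 3.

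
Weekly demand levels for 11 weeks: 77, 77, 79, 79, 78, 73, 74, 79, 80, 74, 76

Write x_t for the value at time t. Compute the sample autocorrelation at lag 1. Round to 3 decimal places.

0.140

Mean x̄ = (77 + 77 + 79 + 79 + 78 + 73 + 74 + 79 + 80 + 74 + 76)/11 = 76.9091
Numerator Σ_{t=1}^{10}(x_t−x̄)(x_{t+1}−x̄) = 7.9917
Denominator Σ(x_t−x̄)² = 56.9091
r_1 = 7.9917 / 56.9091 = 0.140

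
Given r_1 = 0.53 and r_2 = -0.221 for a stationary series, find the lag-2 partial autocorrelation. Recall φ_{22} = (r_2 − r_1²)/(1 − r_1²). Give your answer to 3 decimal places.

φ_{22} = (r_2 − r_1²) / (1 − r_1²)
r_1² = (0.53)² = 0.2809
Numerator = -0.221 − 0.2809 = -0.5019; denominator = 1 − 0.2809 = 0.7191
φ_{22} = -0.5019 / 0.7191 = -0.698

-0.698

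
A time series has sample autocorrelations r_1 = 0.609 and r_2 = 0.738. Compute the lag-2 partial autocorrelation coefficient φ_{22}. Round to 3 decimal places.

0.584

φ_{22} = (r_2 − r_1²) / (1 − r_1²)
r_1² = (0.609)² = 0.370881
Numerator = 0.738 − 0.3709 = 0.3671; denominator = 1 − 0.3709 = 0.6291
φ_{22} = 0.3671 / 0.6291 = 0.584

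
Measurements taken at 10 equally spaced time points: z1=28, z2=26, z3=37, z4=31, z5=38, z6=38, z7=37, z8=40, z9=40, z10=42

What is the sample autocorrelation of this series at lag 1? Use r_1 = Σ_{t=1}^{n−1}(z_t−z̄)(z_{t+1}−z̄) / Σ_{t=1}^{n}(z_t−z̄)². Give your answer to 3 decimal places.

Mean z̄ = (28 + 26 + 37 + 31 + 38 + 38 + 37 + 40 + 40 + 42)/10 = 35.7000
Numerator Σ_{t=1}^{9}(z_t−z̄)(z_{t+1}−z̄) = 104.6100
Denominator Σ(z_t−z̄)² = 266.1000
r_1 = 104.6100 / 266.1000 = 0.393

0.393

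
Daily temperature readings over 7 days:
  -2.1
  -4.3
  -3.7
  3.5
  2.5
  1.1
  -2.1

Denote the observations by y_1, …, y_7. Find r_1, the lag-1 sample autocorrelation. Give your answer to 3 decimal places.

Mean ȳ = (-2.1 − 4.3 − 3.7 + 3.5 + 2.5 + 1.1 − 2.1)/7 = -0.7286
Deviations from mean: -1.3714, -3.5714, -2.9714, 4.2286, 3.2286, 1.8286, -1.3714
Numerator Σ_{t=1}^{6}(y_t−ȳ)(y_{t+1}−ȳ) = 19.9935
Denominator Σ(y_t−ȳ)² = 56.9943
r_1 = 19.9935 / 56.9943 = 0.351

0.351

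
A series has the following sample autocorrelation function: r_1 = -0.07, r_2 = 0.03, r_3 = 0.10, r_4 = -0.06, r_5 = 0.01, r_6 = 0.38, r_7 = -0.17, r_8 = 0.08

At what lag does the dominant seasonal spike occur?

6

The largest autocorrelation is r_6 = 0.38; the remaining lags stay at or below 0.10.
The dominant spike at lag 6 indicates a seasonal period of 6.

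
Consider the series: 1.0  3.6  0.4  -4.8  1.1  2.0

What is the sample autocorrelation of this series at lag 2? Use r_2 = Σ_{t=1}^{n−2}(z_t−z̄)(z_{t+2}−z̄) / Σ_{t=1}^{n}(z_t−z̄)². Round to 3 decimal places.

-0.597

Mean z̄ = (1.0 + 3.6 + 0.4 − 4.8 + 1.1 + 2.0)/6 = 0.5500
Numerator Σ_{t=1}^{4}(z_t−z̄)(z_{t+2}−z̄) = -24.2250
Denominator Σ(z_t−z̄)² = 40.5550
r_2 = -24.2250 / 40.5550 = -0.597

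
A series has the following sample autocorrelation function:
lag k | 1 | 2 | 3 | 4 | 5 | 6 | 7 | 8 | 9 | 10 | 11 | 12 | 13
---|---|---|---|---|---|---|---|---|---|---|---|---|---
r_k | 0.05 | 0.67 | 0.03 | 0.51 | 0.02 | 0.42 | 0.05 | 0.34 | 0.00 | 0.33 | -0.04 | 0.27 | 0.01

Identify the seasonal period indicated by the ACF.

2

The largest autocorrelation is r_2 = 0.67, with weaker echoes at lags 4 (0.51), 6 (0.42), 8 (0.34), 10 (0.33) and 12 (0.27); the remaining lags stay at or below 0.05.
The dominant spike at lag 2 indicates a seasonal period of 2.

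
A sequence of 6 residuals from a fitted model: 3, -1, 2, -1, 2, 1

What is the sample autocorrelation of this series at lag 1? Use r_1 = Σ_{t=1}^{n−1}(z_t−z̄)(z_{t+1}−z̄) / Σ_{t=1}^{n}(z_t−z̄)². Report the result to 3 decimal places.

Mean z̄ = (3 − 1 + 2 − 1 + 2 + 1)/6 = 1.0000
Deviations from mean: 2.0000, -2.0000, 1.0000, -2.0000, 1.0000, 0.0000
Numerator Σ_{t=1}^{5}(z_t−z̄)(z_{t+1}−z̄) = -10.0000
Denominator Σ(z_t−z̄)² = 14.0000
r_1 = -10.0000 / 14.0000 = -0.714

-0.714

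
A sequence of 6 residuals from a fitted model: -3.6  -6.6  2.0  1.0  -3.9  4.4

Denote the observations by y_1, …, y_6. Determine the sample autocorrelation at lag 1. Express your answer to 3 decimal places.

-0.205

Mean ȳ = (-3.6 − 6.6 + 2.0 + 1.0 − 3.9 + 4.4)/6 = -1.1167
Deviations from mean: -2.4833, -5.4833, 3.1167, 2.1167, -2.7833, 5.5167
Σ(y_t−ȳ)(y_{t+1}−ȳ) = (13.6169) + (-17.0897) + (6.5969) + (-5.8914) + (-15.3547) = -18.1219
Denominator Σ(y_t−ȳ)² = 88.6083
r_1 = -18.1219 / 88.6083 = -0.205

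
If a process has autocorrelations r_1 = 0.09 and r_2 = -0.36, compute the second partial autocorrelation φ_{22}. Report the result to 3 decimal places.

φ_{22} = (r_2 − r_1²) / (1 − r_1²)
r_1² = (0.09)² = 0.0081
Numerator = -0.36 − 0.0081 = -0.3681; denominator = 1 − 0.0081 = 0.9919
φ_{22} = -0.3681 / 0.9919 = -0.371

-0.371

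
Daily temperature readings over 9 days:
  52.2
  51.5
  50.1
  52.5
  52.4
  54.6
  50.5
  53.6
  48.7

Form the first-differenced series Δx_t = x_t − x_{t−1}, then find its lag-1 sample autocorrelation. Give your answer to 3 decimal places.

First differences Δx: -0.7, -1.4, 2.4, -0.1, 2.2, -4.1, 3.1, -4.9
Mean of differences = -0.4375
Numerator Σ(Δx_t−Δx̄)(Δx_{t+1}−Δx̄) = -39.0327
Denominator Σ(Δx_t−Δx̄)² = 61.9588
r_1(Δx) = -39.0327 / 61.9588 = -0.630

-0.630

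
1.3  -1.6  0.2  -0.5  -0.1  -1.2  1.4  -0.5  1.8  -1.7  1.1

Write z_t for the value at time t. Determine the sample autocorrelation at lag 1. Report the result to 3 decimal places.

Mean z̄ = (1.3 − 1.6 + 0.2 − 0.5 − 0.1 − 1.2 + 1.4 − 0.5 + 1.8 − 1.7 + 1.1)/11 = 0.0182
Numerator Σ_{t=1}^{10}(z_t−z̄)(z_{t+1}−z̄) = -10.5003
Denominator Σ(z_t−z̄)² = 15.5364
r_1 = -10.5003 / 15.5364 = -0.676

-0.676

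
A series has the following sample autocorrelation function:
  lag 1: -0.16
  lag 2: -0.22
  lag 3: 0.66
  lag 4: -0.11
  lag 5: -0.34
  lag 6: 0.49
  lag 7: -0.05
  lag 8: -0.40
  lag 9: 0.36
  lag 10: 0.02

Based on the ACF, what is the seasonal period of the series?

3

The largest autocorrelation is r_3 = 0.66, with weaker echoes at lags 6 (0.49) and 9 (0.36); the remaining lags stay at or below 0.02.
The dominant spike at lag 3 indicates a seasonal period of 3.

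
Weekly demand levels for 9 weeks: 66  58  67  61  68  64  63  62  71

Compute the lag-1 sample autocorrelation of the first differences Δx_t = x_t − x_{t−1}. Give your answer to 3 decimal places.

-0.623

First differences Δx: -8, 9, -6, 7, -4, -1, -1, 9
Mean of differences = 0.6250
Numerator Σ(Δx_t−Δx̄)(Δx_{t+1}−Δx̄) = -202.8906
Denominator Σ(Δx_t−Δx̄)² = 325.8750
r_1(Δx) = -202.8906 / 325.8750 = -0.623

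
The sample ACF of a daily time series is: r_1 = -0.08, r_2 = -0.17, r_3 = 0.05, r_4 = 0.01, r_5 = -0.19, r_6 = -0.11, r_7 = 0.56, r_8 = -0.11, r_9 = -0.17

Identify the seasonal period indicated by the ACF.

The largest autocorrelation is r_7 = 0.56; the remaining lags stay at or below 0.05.
The dominant spike at lag 7 indicates a seasonal period of 7.

7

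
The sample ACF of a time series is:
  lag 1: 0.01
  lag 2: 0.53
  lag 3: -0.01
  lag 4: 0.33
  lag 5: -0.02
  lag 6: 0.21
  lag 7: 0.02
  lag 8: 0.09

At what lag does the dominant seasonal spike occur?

2

The largest autocorrelation is r_2 = 0.53, with weaker echoes at lags 4 (0.33) and 6 (0.21); the remaining lags stay at or below 0.09.
The dominant spike at lag 2 indicates a seasonal period of 2.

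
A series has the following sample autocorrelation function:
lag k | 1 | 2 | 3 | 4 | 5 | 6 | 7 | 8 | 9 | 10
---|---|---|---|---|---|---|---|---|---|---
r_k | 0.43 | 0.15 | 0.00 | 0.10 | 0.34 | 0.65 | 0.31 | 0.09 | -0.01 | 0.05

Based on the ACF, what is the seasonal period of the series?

The largest autocorrelation is r_6 = 0.65; the remaining lags stay at or below 0.43. The elevated value at lag 1 (0.43), dropping to 0.15 at lag 2, reflects decaying short-term dependence rather than seasonality.
The dominant spike at lag 6 indicates a seasonal period of 6.

6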